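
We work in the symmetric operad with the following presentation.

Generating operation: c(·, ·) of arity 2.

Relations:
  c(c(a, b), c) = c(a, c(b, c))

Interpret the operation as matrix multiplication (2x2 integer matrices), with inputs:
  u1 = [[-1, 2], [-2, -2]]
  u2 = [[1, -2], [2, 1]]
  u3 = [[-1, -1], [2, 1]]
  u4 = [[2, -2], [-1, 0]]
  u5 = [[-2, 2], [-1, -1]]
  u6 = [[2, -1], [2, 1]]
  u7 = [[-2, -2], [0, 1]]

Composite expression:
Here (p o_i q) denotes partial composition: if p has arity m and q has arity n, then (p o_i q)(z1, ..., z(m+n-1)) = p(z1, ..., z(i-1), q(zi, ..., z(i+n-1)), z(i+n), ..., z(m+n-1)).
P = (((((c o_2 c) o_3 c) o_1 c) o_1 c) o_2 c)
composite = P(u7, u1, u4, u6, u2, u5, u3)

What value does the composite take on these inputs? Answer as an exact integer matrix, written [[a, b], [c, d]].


[[-264, -192], [98, 64]]

c(u1, u4) = [[-4, 2], [-2, 4]]
c(u7, c(u1, u4)) = [[12, -12], [-2, 4]]
c(c(u7, c(u1, u4)), u6) = [[0, -24], [4, 6]]
c(u5, u3) = [[6, 4], [-1, 0]]
c(u2, c(u5, u3)) = [[8, 4], [11, 8]]
c(c(c(u7, c(u1, u4)), u6), c(u2, c(u5, u3))) = [[-264, -192], [98, 64]]


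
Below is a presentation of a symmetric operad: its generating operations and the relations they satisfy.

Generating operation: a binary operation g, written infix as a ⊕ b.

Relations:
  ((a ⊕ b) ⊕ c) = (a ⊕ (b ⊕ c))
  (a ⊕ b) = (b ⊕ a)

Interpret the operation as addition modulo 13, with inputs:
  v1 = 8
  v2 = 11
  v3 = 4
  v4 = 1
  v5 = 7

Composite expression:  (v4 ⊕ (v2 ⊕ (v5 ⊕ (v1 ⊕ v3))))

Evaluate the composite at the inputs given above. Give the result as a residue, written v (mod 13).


5 (mod 13)

(v1 ⊕ v3) = 12
(v5 ⊕ (v1 ⊕ v3)) = 6
(v2 ⊕ (v5 ⊕ (v1 ⊕ v3))) = 4
(v4 ⊕ (v2 ⊕ (v5 ⊕ (v1 ⊕ v3)))) = 5


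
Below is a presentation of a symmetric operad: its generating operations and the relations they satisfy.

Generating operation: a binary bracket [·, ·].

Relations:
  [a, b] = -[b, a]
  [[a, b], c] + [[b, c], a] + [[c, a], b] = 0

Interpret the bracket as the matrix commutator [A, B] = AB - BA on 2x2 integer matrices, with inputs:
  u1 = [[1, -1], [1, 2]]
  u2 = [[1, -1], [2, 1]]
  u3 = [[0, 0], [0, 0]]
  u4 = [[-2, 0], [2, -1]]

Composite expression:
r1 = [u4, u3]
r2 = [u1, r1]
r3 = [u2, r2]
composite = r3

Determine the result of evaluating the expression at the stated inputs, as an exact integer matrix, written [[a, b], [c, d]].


[u4, u3] = [[0, 0], [0, 0]]
[u1, [u4, u3]] = [[0, 0], [0, 0]]
[u2, [u1, [u4, u3]]] = [[0, 0], [0, 0]]

[[0, 0], [0, 0]]


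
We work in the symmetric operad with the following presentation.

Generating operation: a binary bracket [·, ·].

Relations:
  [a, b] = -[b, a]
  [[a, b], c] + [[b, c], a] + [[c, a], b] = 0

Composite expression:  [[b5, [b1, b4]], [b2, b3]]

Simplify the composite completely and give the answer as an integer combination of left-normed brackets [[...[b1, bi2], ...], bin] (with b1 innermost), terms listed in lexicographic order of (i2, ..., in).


-[[[[b1, b4], b5], b2], b3] + [[[[b1, b4], b5], b3], b2]

In the tensor algebra, words opening b1 carry the b1-anchored form.
Composite bracket: [[b5, [b1, b4]], [b2, b3]]
Applying ab - ba throughout gives 16 signed words (2^4 = 16).
Collect the words opening with b1:
  b1b4b5b2b3 appears with sign -1, giving the term -[[[[b1, b4], b5], b2], b3]
  b1b4b5b3b2 appears with sign +1, giving the term +[[[[b1, b4], b5], b3], b2]


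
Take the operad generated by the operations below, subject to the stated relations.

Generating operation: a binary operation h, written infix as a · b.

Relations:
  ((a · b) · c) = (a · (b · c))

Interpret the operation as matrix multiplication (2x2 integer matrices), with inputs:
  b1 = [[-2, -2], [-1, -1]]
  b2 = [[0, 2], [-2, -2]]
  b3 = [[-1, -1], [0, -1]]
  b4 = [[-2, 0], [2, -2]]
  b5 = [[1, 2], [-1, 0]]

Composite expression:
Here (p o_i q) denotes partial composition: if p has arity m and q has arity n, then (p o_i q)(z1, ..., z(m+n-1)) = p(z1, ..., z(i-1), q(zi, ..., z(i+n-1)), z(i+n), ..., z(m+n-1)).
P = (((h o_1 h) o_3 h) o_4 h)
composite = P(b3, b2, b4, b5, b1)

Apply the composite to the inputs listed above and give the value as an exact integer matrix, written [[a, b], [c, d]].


[[16, 16], [-8, -8]]

(b3 · b2) = [[2, 0], [2, 2]]
(b5 · b1) = [[-4, -4], [2, 2]]
(b4 · (b5 · b1)) = [[8, 8], [-12, -12]]
((b3 · b2) · (b4 · (b5 · b1))) = [[16, 16], [-8, -8]]


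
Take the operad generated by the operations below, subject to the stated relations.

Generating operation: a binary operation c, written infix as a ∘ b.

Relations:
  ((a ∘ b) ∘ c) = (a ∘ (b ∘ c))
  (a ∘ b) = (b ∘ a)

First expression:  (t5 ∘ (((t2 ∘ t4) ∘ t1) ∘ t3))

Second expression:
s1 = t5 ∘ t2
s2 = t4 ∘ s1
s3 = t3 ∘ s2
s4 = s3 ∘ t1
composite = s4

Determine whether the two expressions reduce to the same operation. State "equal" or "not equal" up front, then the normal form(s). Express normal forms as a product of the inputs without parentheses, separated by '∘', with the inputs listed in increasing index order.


equal; both compose to t1 ∘ t2 ∘ t3 ∘ t4 ∘ t5

The first expression reduces to t1 ∘ t2 ∘ t3 ∘ t4 ∘ t5
The second expression reduces to t1 ∘ t2 ∘ t3 ∘ t4 ∘ t5
One common form — equal.


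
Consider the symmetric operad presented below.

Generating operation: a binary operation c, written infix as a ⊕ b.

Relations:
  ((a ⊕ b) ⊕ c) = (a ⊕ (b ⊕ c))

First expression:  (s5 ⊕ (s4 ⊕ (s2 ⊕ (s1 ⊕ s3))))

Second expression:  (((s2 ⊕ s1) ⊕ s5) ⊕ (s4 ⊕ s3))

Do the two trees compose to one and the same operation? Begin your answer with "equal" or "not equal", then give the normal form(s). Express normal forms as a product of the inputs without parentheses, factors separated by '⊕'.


not equal — first s5 ⊕ s4 ⊕ s2 ⊕ s1 ⊕ s3, second s2 ⊕ s1 ⊕ s5 ⊕ s4 ⊕ s3

In normal form, the first expression is s5 ⊕ s4 ⊕ s2 ⊕ s1 ⊕ s3
In normal form, the second expression is s2 ⊕ s1 ⊕ s5 ⊕ s4 ⊕ s3
Different reductions; not equal.


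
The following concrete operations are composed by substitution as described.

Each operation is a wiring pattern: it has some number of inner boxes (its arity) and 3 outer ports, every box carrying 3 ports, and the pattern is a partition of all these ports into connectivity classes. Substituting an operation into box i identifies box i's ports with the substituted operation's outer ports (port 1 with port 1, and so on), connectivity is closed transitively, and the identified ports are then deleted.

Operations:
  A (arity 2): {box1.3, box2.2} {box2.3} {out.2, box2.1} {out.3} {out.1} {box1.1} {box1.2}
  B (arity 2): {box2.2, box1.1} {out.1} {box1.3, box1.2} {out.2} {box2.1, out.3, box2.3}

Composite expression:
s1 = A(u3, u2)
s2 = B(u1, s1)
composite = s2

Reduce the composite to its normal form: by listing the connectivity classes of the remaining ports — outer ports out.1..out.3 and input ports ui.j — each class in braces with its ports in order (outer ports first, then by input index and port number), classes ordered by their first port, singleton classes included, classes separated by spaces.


After gluing at B, chains via deleted ports link the u-ports.
stage A: inputs (u3, u2), connectivity {out.1} {out.2, u2.1} {out.3} {u2.2, u3.3} {u2.3} {u3.1} {u3.2}, out.j its boundary
stage B: inputs (u1, u3, u2), connectivity {out.1} {out.2} {out.3} {u1.1, u2.1} {u1.2, u1.3} {u2.2, u3.3} {u2.3} {u3.1} {u3.2}, out.j its boundary

{out.1} {out.2} {out.3} {u1.1, u2.1} {u1.2, u1.3} {u2.2, u3.3} {u2.3} {u3.1} {u3.2}


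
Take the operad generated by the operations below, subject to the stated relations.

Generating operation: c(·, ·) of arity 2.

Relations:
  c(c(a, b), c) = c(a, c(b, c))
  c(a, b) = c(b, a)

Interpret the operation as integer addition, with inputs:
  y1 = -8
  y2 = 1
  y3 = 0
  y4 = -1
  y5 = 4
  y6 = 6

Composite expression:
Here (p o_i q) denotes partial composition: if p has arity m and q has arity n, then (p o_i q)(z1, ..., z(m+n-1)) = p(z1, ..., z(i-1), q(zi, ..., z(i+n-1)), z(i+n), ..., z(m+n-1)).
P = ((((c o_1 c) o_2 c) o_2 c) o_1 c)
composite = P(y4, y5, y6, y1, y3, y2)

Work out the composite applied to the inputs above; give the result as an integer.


c(y4, y5) = 3
c(y6, y1) = -2
c(c(y6, y1), y3) = -2
c(c(y4, y5), c(c(y6, y1), y3)) = 1
c(c(c(y4, y5), c(c(y6, y1), y3)), y2) = 2

2


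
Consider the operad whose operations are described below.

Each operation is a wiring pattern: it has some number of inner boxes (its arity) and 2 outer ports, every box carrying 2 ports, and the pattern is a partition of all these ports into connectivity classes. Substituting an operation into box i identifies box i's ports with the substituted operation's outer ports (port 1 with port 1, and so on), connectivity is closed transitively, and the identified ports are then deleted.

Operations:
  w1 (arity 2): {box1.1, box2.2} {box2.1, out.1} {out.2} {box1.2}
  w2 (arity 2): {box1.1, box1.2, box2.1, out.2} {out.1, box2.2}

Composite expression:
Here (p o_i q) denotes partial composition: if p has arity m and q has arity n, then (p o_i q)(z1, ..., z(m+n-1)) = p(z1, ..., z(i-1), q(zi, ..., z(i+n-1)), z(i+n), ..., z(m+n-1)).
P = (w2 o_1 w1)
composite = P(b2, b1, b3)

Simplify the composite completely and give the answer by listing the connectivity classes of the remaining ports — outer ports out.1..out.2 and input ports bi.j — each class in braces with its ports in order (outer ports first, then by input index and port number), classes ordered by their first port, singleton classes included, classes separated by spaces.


{out.1, b3.2} {out.2, b1.1, b3.1} {b1.2, b2.1} {b2.2}

Two ports join when wires chain via w2-identified ports.
through w1, on inputs (b2, b1): {out.1, b1.1} {out.2} {b1.2, b2.1} {b2.2} (out.j = stage outer ports)
through w2, on inputs (b2, b1, b3): {out.1, b3.2} {out.2, b1.1, b3.1} {b1.2, b2.1} {b2.2} (out.j = stage outer ports)


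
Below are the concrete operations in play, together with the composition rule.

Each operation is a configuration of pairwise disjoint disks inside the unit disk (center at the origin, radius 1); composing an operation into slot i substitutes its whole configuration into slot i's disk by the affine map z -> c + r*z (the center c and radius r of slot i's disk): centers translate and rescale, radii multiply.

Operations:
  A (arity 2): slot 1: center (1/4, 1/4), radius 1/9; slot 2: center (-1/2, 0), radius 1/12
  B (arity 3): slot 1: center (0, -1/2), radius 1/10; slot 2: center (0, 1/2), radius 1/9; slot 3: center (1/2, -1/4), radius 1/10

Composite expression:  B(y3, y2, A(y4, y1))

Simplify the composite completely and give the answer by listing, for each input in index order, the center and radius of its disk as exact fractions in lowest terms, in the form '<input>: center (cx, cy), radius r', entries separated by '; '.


y1: center (9/20, -1/4), radius 1/120; y2: center (0, 1/2), radius 1/9; y3: center (0, -1/2), radius 1/10; y4: center (21/40, -9/40), radius 1/90

Affine substitution under B: radii multiply and y-centers shift.
y3: after 1 affine step, its disk has center (0, -1/2), radius 1/10
y2: after 1 affine step, its disk has center (0, 1/2), radius 1/9
y4: after 2 affine steps, its disk has center (21/40, -9/40), radius 1/90
y1: after 2 affine steps, its disk has center (9/20, -1/4), radius 1/120


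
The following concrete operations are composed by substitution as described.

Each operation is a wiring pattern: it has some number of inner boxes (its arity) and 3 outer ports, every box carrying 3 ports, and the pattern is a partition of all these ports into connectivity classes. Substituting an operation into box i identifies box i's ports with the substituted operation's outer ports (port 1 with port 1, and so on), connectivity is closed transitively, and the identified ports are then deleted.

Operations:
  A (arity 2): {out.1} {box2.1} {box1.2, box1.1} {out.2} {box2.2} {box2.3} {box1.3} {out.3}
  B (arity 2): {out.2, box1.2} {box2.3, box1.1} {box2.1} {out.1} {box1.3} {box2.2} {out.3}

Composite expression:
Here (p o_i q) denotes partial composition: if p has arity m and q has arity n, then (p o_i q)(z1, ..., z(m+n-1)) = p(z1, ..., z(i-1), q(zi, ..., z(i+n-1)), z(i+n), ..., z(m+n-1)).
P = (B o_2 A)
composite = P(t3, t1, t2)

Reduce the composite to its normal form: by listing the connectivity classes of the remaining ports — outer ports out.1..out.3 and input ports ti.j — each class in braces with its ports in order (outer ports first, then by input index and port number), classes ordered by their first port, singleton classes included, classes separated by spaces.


{out.1} {out.2, t3.2} {out.3} {t1.1, t1.2} {t1.3} {t2.1} {t2.2} {t2.3} {t3.1} {t3.3}

Substituting into B glues patterns; closure does the rest.
composing A on (t1, t2), with out.j its own outer ports: {out.1} {out.2} {out.3} {t1.1, t1.2} {t1.3} {t2.1} {t2.2} {t2.3}
composing B on (t3, t1, t2), with out.j its own outer ports: {out.1} {out.2, t3.2} {out.3} {t1.1, t1.2} {t1.3} {t2.1} {t2.2} {t2.3} {t3.1} {t3.3}


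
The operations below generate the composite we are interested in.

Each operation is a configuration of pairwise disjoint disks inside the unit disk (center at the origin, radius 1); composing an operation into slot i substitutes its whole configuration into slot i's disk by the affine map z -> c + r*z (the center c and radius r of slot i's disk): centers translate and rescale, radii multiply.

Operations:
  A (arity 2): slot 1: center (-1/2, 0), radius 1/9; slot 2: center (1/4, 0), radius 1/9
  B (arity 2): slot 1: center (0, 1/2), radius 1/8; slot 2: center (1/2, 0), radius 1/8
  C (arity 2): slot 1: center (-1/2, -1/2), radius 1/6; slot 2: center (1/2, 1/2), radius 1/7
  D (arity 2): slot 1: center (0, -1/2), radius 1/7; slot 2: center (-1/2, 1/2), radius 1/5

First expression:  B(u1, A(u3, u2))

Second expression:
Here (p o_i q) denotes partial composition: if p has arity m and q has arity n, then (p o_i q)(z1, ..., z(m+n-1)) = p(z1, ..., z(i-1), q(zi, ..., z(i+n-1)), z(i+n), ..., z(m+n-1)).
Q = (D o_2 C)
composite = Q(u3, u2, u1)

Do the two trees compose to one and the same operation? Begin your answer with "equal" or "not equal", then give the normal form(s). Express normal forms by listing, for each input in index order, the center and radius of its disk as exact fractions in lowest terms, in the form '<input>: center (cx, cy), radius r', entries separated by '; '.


not equal: they reduce to u1: center (0, 1/2), radius 1/8; u2: center (17/32, 0), radius 1/72; u3: center (7/16, 0), radius 1/72 and u1: center (-2/5, 3/5), radius 1/35; u2: center (-3/5, 2/5), radius 1/30; u3: center (0, -1/2), radius 1/7

The first expression, normalized: u1: center (0, 1/2), radius 1/8; u2: center (17/32, 0), radius 1/72; u3: center (7/16, 0), radius 1/72
The second expression, normalized: u1: center (-2/5, 3/5), radius 1/35; u2: center (-3/5, 2/5), radius 1/30; u3: center (0, -1/2), radius 1/7
Distinct normal forms: not equal.


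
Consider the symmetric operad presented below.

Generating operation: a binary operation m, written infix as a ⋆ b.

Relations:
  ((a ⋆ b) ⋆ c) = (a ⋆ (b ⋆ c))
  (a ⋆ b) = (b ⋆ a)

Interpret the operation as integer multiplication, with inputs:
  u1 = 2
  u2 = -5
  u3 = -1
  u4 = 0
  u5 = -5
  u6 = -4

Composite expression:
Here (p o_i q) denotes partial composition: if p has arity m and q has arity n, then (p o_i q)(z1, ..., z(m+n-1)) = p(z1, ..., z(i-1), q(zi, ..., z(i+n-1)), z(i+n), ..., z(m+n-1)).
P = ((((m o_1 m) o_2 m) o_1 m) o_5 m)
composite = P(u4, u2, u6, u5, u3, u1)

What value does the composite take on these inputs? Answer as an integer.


0

(u4 ⋆ u2) = 0
(u6 ⋆ u5) = 20
((u4 ⋆ u2) ⋆ (u6 ⋆ u5)) = 0
(u3 ⋆ u1) = -2
(((u4 ⋆ u2) ⋆ (u6 ⋆ u5)) ⋆ (u3 ⋆ u1)) = 0


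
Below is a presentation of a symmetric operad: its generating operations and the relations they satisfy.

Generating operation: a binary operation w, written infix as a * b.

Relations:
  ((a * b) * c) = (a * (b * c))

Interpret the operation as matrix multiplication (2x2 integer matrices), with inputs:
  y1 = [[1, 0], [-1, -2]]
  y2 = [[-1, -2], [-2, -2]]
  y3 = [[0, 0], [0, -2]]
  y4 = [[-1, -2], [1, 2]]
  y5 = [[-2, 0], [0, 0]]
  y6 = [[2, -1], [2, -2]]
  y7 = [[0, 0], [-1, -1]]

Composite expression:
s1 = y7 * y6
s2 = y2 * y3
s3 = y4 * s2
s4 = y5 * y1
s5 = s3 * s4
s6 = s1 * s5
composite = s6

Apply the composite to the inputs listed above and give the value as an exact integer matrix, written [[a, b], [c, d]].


[[0, 0], [0, 0]]

(y7 * y6) = [[0, 0], [-4, 3]]
(y2 * y3) = [[0, 4], [0, 4]]
(y4 * (y2 * y3)) = [[0, -12], [0, 12]]
(y5 * y1) = [[-2, 0], [0, 0]]
((y4 * (y2 * y3)) * (y5 * y1)) = [[0, 0], [0, 0]]
((y7 * y6) * ((y4 * (y2 * y3)) * (y5 * y1))) = [[0, 0], [0, 0]]


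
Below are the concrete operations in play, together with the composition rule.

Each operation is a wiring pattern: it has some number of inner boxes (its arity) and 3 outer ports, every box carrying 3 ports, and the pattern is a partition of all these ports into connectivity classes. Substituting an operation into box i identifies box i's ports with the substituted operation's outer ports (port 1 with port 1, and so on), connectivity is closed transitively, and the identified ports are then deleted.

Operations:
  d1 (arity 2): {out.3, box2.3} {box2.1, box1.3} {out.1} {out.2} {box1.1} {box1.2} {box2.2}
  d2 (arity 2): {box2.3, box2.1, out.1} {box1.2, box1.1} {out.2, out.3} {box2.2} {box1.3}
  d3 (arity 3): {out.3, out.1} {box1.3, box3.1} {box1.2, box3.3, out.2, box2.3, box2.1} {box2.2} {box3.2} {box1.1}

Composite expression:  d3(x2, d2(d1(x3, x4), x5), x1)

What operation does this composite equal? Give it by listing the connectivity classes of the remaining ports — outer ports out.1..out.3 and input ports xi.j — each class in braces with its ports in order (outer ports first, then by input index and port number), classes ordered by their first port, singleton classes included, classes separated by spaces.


{out.1, out.3} {out.2, x1.3, x2.2, x5.1, x5.3} {x1.1, x2.3} {x1.2} {x2.1} {x3.1} {x3.2} {x3.3, x4.1} {x4.2} {x4.3} {x5.2}

Two ports join when wires chain via d3-identified ports.
d1 over (x3, x4) gives {out.1} {out.2} {out.3, x4.3} {x3.1} {x3.2} {x3.3, x4.1} {x4.2}, out.j being that stage's outer ports
d2 over (x3, x4, x5) gives {out.1, x5.1, x5.3} {out.2, out.3} {x3.1} {x3.2} {x3.3, x4.1} {x4.2} {x4.3} {x5.2}, out.j being that stage's outer ports
d3 over (x2, x3, x4, x5, x1) gives {out.1, out.3} {out.2, x1.3, x2.2, x5.1, x5.3} {x1.1, x2.3} {x1.2} {x2.1} {x3.1} {x3.2} {x3.3, x4.1} {x4.2} {x4.3} {x5.2}, out.j being that stage's outer ports


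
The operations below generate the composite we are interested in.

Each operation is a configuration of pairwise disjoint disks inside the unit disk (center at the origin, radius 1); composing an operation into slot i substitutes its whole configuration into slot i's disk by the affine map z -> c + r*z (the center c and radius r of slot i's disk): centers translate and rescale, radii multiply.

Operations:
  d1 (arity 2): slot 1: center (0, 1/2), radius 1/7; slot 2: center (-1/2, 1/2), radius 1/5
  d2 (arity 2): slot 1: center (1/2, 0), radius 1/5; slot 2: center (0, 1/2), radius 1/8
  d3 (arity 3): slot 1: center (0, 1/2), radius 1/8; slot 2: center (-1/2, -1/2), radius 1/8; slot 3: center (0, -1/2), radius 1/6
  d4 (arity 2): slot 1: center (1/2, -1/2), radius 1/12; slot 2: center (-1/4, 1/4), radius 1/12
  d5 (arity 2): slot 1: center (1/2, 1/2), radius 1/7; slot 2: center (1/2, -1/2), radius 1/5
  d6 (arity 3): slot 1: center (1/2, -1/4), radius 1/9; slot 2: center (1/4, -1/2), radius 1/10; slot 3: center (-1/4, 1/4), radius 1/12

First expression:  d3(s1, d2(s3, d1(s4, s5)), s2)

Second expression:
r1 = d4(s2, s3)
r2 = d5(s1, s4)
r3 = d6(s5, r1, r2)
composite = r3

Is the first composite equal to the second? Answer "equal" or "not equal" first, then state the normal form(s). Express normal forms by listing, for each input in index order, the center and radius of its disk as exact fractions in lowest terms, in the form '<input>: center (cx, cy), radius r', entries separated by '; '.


In normal form, the first expression is s1: center (0, 1/2), radius 1/8; s2: center (0, -1/2), radius 1/6; s3: center (-7/16, -1/2), radius 1/40; s4: center (-1/2, -55/128), radius 1/448; s5: center (-65/128, -55/128), radius 1/320
In normal form, the second expression is s1: center (-5/24, 7/24), radius 1/84; s2: center (3/10, -11/20), radius 1/120; s3: center (9/40, -19/40), radius 1/120; s4: center (-5/24, 5/24), radius 1/60; s5: center (1/2, -1/4), radius 1/9
The normal forms differ: not equal.

not equal; the first gives s1: center (0, 1/2), radius 1/8; s2: center (0, -1/2), radius 1/6; s3: center (-7/16, -1/2), radius 1/40; s4: center (-1/2, -55/128), radius 1/448; s5: center (-65/128, -55/128), radius 1/320 and the second s1: center (-5/24, 7/24), radius 1/84; s2: center (3/10, -11/20), radius 1/120; s3: center (9/40, -19/40), radius 1/120; s4: center (-5/24, 5/24), radius 1/60; s5: center (1/2, -1/4), radius 1/9


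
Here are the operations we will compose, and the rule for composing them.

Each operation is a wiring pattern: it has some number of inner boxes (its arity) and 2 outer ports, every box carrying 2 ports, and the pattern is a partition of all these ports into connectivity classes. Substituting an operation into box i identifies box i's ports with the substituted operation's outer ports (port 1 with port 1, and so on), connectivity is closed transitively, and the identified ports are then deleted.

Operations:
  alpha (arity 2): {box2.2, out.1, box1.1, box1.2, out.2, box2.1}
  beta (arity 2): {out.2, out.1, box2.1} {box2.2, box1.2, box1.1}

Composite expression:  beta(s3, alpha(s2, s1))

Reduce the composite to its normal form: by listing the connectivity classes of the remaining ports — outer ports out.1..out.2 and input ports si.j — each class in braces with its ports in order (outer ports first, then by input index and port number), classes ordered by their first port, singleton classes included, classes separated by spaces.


{out.1, out.2, s1.1, s1.2, s2.1, s2.2, s3.1, s3.2}

Substituting into beta glues patterns; closure does the rest.
after alpha, the pattern on (s2, s1) reads {out.1, out.2, s1.1, s1.2, s2.1, s2.2} (out.j = its outer ports)
after beta, the pattern on (s3, s2, s1) reads {out.1, out.2, s1.1, s1.2, s2.1, s2.2, s3.1, s3.2} (out.j = its outer ports)


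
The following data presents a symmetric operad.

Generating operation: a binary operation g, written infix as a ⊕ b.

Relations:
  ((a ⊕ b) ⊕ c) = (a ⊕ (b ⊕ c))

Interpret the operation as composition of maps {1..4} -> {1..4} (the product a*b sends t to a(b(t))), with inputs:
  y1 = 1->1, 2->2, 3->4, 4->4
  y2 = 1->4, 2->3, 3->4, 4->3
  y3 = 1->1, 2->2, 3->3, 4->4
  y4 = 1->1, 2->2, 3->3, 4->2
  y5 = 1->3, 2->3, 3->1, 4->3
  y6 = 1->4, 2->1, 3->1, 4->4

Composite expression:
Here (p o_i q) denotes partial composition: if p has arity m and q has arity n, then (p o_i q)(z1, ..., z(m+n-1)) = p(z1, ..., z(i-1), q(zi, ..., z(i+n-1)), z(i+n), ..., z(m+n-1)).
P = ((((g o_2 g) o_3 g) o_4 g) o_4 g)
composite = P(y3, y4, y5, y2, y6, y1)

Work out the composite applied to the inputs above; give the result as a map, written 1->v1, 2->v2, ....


1->1, 2->3, 3->1, 4->1


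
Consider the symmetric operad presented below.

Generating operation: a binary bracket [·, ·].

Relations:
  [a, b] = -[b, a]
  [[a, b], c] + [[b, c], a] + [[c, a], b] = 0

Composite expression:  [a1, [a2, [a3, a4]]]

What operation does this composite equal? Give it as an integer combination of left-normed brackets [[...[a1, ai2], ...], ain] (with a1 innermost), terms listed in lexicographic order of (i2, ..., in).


[[[a1, a2], a3], a4] - [[[a1, a2], a4], a3] - [[[a1, a3], a4], a2] + [[[a1, a4], a3], a2]

Left-normed coefficients sit on the a1-initial expansion words.
Composite bracket: [a1, [a2, [a3, a4]]]
Expanding via [a, b] = ab - ba: 8 signed words (2^3 = 8).
The a1-initial words carry the normal form:
  the word a1a2a3a4 carries sign +1 and contributes +[[[a1, a2], a3], a4]
  the word a1a2a4a3 carries sign -1 and contributes -[[[a1, a2], a4], a3]
  the word a1a3a4a2 carries sign -1 and contributes -[[[a1, a3], a4], a2]
  the word a1a4a3a2 carries sign +1 and contributes +[[[a1, a4], a3], a2]


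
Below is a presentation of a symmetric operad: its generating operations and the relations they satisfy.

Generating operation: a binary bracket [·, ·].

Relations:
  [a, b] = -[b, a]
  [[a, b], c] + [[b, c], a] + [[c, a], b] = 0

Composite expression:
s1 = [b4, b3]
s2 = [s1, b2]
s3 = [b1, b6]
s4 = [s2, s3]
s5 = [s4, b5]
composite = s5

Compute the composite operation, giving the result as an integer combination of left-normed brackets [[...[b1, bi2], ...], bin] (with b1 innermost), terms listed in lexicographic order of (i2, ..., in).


Antisymmetry and Jacobi reduce to b1-anchored left-normed brackets.
Composite bracket: [[[[b4, b3], b2], [b1, b6]], b5]
Full expansion: 32 signed words from ab - ba (2^5 = 32).
The b1-initial words carry the normal form:
  the word b1b6b2b3b4b5 carries sign -1 and contributes -[[[[[b1, b6], b2], b3], b4], b5]
  the word b1b6b2b4b3b5 carries sign +1 and contributes +[[[[[b1, b6], b2], b4], b3], b5]
  the word b1b6b3b4b2b5 carries sign +1 and contributes +[[[[[b1, b6], b3], b4], b2], b5]
  the word b1b6b4b3b2b5 carries sign -1 and contributes -[[[[[b1, b6], b4], b3], b2], b5]

-[[[[[b1, b6], b2], b3], b4], b5] + [[[[[b1, b6], b2], b4], b3], b5] + [[[[[b1, b6], b3], b4], b2], b5] - [[[[[b1, b6], b4], b3], b2], b5]


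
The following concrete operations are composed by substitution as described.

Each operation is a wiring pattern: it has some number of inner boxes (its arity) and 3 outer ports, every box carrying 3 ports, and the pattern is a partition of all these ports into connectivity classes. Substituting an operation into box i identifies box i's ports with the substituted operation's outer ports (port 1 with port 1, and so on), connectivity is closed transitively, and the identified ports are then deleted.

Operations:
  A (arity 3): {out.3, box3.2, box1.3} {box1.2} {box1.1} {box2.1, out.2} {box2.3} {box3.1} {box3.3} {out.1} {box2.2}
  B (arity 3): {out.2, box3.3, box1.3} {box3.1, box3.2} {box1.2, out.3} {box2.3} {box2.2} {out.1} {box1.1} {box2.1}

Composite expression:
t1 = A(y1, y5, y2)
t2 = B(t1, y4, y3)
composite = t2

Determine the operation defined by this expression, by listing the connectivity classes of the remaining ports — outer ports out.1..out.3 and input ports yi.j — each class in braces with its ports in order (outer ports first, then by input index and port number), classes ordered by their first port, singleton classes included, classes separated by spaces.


{out.1} {out.2, y1.3, y2.2, y3.3} {out.3, y5.1} {y1.1} {y1.2} {y2.1} {y2.3} {y3.1, y3.2} {y4.1} {y4.2} {y4.3} {y5.2} {y5.3}

Substituting into B glues patterns; closure does the rest.
composing A on (y1, y5, y2), with out.j its own outer ports: {out.1} {out.2, y5.1} {out.3, y1.3, y2.2} {y1.1} {y1.2} {y2.1} {y2.3} {y5.2} {y5.3}
composing B on (y1, y5, y2, y4, y3), with out.j its own outer ports: {out.1} {out.2, y1.3, y2.2, y3.3} {out.3, y5.1} {y1.1} {y1.2} {y2.1} {y2.3} {y3.1, y3.2} {y4.1} {y4.2} {y4.3} {y5.2} {y5.3}


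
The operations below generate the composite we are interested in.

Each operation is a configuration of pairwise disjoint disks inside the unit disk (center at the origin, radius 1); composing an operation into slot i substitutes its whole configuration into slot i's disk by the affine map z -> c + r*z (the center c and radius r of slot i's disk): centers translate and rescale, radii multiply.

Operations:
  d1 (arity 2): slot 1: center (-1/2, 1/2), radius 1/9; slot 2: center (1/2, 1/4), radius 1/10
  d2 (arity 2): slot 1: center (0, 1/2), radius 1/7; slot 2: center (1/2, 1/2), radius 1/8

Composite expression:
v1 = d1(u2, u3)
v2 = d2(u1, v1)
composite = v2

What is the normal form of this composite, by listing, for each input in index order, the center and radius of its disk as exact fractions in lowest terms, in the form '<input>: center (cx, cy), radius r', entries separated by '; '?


Nesting under d2 composes maps z -> c + r*z down each u-path.
input u1: applying the 1 nested substitution gives center (0, 1/2), radius 1/7
input u2: applying the 2 nested substitutions gives center (7/16, 9/16), radius 1/72
input u3: applying the 2 nested substitutions gives center (9/16, 17/32), radius 1/80

u1: center (0, 1/2), radius 1/7; u2: center (7/16, 9/16), radius 1/72; u3: center (9/16, 17/32), radius 1/80


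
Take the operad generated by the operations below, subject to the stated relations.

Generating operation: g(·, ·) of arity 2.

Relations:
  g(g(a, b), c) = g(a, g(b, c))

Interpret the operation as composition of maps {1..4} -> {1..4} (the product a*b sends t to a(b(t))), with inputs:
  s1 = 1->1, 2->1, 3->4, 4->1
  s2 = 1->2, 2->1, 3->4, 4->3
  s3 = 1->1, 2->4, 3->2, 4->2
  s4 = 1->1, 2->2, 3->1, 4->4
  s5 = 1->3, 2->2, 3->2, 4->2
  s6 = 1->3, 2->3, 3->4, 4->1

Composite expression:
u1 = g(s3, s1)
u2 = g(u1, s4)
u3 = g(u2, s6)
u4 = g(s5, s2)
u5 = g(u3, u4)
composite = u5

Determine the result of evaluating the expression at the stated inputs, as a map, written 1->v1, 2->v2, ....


1->1, 2->1, 3->1, 4->1

g(s3, s1) = 1->1, 2->1, 3->2, 4->1
g(g(s3, s1), s4) = 1->1, 2->1, 3->1, 4->1
g(g(g(s3, s1), s4), s6) = 1->1, 2->1, 3->1, 4->1
g(s5, s2) = 1->2, 2->3, 3->2, 4->2
g(g(g(g(s3, s1), s4), s6), g(s5, s2)) = 1->1, 2->1, 3->1, 4->1


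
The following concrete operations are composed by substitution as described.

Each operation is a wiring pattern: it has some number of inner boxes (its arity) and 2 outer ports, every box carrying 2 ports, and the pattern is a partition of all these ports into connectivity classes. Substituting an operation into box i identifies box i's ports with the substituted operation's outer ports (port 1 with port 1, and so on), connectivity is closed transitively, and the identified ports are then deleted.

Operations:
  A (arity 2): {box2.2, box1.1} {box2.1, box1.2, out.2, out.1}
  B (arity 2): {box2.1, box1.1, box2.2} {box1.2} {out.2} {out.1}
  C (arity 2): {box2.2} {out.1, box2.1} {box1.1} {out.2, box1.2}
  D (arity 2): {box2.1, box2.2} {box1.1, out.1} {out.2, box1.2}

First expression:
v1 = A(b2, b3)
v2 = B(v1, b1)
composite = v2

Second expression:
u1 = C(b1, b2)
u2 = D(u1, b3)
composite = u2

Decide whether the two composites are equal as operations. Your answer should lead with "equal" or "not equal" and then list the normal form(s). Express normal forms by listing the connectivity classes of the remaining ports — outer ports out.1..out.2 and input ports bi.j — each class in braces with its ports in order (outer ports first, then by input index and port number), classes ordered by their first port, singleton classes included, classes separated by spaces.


not equal: they reduce to {out.1} {out.2} {b1.1, b1.2, b2.2, b3.1} {b2.1, b3.2} and {out.1, b2.1} {out.2, b1.2} {b1.1} {b2.2} {b3.1, b3.2}

Reducing the first expression gives {out.1} {out.2} {b1.1, b1.2, b2.2, b3.1} {b2.1, b3.2}
Reducing the second expression gives {out.1, b2.1} {out.2, b1.2} {b1.1} {b2.2} {b3.1, b3.2}
No match — not equal.


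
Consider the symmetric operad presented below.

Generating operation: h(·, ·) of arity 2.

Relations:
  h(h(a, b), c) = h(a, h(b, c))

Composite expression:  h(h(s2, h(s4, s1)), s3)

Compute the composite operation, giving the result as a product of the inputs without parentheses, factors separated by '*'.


s2 * s4 * s1 * s3

Associativity of h dissolves the nesting; only the s-input order survives.
h(s4, s1) spells out as s4 * s1
h(s2, h(s4, s1)) spells out as s2 * s4 * s1
h(h(s2, h(s4, s1)), s3) spells out as s2 * s4 * s1 * s3


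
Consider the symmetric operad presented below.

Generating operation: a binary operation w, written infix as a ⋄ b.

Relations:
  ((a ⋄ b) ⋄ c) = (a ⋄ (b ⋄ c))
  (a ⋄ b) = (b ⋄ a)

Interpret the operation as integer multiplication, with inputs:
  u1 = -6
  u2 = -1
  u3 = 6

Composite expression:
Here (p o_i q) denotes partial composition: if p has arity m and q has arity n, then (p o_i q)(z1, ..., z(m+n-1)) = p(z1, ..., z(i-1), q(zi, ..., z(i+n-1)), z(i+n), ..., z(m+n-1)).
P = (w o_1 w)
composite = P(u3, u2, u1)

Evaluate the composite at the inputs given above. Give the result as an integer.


(u3 ⋄ u2) = -6
((u3 ⋄ u2) ⋄ u1) = 36

36


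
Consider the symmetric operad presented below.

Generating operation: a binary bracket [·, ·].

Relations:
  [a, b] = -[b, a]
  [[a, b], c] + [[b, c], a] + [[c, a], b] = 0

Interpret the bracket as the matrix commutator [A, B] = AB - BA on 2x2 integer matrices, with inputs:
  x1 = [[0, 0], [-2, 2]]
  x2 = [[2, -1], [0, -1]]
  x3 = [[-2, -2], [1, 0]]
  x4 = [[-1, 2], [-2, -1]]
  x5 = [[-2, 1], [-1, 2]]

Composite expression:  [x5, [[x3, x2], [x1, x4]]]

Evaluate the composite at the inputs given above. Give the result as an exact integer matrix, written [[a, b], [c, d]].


[x3, x2] = [[1, 8], [3, -1]]
[x1, x4] = [[4, -4], [-4, -4]]
[[x3, x2], [x1, x4]] = [[-20, -72], [32, 20]]
[x5, [[x3, x2], [x1, x4]]] = [[-40, 328], [168, 40]]

[[-40, 328], [168, 40]]


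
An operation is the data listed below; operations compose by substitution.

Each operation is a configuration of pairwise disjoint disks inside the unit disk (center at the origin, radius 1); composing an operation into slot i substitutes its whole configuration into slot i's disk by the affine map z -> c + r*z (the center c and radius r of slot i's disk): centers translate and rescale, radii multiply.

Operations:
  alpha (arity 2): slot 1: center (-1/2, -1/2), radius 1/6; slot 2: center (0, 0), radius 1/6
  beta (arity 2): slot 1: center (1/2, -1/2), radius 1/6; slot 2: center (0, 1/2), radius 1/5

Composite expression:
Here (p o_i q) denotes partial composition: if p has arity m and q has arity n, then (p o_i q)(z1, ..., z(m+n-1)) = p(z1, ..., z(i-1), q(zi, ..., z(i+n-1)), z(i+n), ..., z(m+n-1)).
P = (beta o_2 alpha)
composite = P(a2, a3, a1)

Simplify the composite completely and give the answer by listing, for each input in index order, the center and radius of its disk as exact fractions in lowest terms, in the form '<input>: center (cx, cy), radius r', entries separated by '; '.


a1: center (0, 1/2), radius 1/30; a2: center (1/2, -1/2), radius 1/6; a3: center (-1/10, 2/5), radius 1/30

Only the slot chain above each a matters under beta; compose those maps.
a2 passes through 1 substitution, ending at center (1/2, -1/2), radius 1/6
a3 passes through 2 substitutions, ending at center (-1/10, 2/5), radius 1/30
a1 passes through 2 substitutions, ending at center (0, 1/2), radius 1/30


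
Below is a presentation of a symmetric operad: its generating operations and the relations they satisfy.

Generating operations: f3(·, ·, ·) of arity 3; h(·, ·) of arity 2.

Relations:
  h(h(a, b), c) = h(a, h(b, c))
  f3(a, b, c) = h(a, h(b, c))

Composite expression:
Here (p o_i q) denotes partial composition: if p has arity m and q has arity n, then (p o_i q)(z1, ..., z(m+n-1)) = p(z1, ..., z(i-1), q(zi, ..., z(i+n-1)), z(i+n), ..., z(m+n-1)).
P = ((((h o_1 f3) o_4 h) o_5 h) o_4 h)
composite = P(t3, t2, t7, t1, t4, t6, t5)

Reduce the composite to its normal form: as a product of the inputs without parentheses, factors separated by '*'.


t3 * t2 * t7 * t1 * t4 * t6 * t5


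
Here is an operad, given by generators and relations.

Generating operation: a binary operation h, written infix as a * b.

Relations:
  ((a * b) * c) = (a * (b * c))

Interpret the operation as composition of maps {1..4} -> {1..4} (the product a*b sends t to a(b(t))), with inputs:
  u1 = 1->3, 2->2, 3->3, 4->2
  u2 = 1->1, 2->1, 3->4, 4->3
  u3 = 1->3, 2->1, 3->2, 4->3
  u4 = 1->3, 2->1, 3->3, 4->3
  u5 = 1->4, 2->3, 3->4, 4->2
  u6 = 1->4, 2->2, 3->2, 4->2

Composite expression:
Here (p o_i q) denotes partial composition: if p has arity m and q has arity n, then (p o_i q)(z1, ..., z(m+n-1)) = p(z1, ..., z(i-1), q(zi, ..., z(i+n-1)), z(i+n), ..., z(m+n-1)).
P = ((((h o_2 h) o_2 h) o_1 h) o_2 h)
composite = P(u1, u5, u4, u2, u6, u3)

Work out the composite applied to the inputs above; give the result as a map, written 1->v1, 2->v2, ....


(u5 * u4) = 1->4, 2->4, 3->4, 4->4
(u1 * (u5 * u4)) = 1->2, 2->2, 3->2, 4->2
(u2 * u6) = 1->3, 2->1, 3->1, 4->1
((u2 * u6) * u3) = 1->1, 2->3, 3->1, 4->1
((u1 * (u5 * u4)) * ((u2 * u6) * u3)) = 1->2, 2->2, 3->2, 4->2

1->2, 2->2, 3->2, 4->2


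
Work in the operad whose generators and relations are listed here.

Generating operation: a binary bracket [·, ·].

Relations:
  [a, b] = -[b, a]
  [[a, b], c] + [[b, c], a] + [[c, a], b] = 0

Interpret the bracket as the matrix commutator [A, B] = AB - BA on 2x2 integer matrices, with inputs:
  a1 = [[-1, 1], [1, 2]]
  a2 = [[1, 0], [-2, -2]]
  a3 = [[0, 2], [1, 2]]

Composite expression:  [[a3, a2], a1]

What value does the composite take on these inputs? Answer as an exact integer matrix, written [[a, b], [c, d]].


[[-5, -26], [11, 5]]

[a3, a2] = [[-4, -6], [-1, 4]]
[[a3, a2], a1] = [[-5, -26], [11, 5]]


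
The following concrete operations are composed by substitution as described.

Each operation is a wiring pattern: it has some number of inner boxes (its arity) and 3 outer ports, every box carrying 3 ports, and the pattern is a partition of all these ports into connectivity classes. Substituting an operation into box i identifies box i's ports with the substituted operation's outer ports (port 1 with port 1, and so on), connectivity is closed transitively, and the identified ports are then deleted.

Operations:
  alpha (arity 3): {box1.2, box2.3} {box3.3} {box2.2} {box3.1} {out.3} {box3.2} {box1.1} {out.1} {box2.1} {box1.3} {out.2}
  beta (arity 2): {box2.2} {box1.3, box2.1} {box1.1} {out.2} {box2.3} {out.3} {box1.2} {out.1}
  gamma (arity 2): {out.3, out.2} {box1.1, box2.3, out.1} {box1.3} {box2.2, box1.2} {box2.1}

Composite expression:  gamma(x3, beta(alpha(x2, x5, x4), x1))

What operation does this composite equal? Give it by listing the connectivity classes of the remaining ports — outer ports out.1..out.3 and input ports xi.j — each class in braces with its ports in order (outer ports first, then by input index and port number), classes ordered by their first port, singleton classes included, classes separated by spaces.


{out.1, x3.1} {out.2, out.3} {x1.1} {x1.2} {x1.3} {x2.1} {x2.2, x5.3} {x2.3} {x3.2} {x3.3} {x4.1} {x4.2} {x4.3} {x5.1} {x5.2}


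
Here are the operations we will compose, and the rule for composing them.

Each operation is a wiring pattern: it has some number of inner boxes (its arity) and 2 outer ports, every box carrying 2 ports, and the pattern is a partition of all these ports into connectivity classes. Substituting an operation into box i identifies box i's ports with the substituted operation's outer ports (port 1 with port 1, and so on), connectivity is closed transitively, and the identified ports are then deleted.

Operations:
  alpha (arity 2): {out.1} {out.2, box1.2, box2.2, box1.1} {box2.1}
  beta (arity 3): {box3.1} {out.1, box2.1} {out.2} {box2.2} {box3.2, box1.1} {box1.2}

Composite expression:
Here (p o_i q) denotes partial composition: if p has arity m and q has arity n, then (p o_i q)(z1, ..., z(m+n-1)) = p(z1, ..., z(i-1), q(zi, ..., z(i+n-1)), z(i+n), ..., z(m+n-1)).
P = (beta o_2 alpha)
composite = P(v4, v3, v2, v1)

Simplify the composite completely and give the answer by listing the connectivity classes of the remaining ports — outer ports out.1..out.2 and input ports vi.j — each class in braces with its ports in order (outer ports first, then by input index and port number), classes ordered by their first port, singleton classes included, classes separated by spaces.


{out.1} {out.2} {v1.1} {v1.2, v4.1} {v2.1} {v2.2, v3.1, v3.2} {v4.2}

Treat the ports identified at beta as solder joints: merge, then drop.
alpha over (v3, v2) gives {out.1} {out.2, v2.2, v3.1, v3.2} {v2.1}, out.j being that stage's outer ports
beta over (v4, v3, v2, v1) gives {out.1} {out.2} {v1.1} {v1.2, v4.1} {v2.1} {v2.2, v3.1, v3.2} {v4.2}, out.j being that stage's outer ports
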